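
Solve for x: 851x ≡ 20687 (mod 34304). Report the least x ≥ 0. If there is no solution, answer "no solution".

11029

First find gcd(851, 34304):
34304 = 40*851 + 264
851 = 3*264 + 59
264 = 4*59 + 28
59 = 2*28 + 3
28 = 9*3 + 1
3 = 3*1 + 0
gcd = 1, so a unique solution mod 34304 exists.
Back-substitute for the Bézout coefficients:
1 = 28 − 9·3
1 = −9·59 + 19·28
1 = 19·264 − 85·59
1 = −85·851 + 274·264
1 = 274·34304 − 11045·851
So 851·(-11045) ≡ 1 (mod 34304), giving 851⁻¹ ≡ 23259.
x ≡ 851⁻¹·20687 ≡ 23259·20687 ≡ 11029 (mod 34304).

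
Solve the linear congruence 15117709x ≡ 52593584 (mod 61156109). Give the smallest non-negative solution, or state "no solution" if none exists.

8142620

First find gcd(15117709, 61156109):
61156109 = 4*15117709 + 685273
15117709 = 22*685273 + 41703
685273 = 16*41703 + 18025
41703 = 2*18025 + 5653
18025 = 3*5653 + 1066
5653 = 5*1066 + 323
1066 = 3*323 + 97
323 = 3*97 + 32
97 = 3*32 + 1
32 = 32*1 + 0
gcd = 1, so a unique solution mod 61156109 exists.
Back-substitute for the Bézout coefficients:
1 = 97 − 3·32
1 = −3·323 + 10·97
1 = 10·1066 − 33·323
1 = −33·5653 + 175·1066
1 = 175·18025 − 558·5653
1 = −558·41703 + 1291·18025
1 = 1291·685273 − 21214·41703
1 = −21214·15117709 + 467999·685273
1 = 467999·61156109 − 1893210·15117709
So 15117709·(-1893210) ≡ 1 (mod 61156109), giving 15117709⁻¹ ≡ 59262899.
x ≡ 15117709⁻¹·52593584 ≡ 59262899·52593584 ≡ 8142620 (mod 61156109).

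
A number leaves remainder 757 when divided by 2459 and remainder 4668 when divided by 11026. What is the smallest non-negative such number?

Write x = 757 + 2459·k. Then 2459·k ≡ 4668 − 757 ≡ 3911 (mod 11026).
Need 2459⁻¹ mod 11026. Extended Euclid on (11026, 2459):
11026 = 4×2459 + 1190
2459 = 2×1190 + 79
1190 = 15×79 + 5
79 = 15×5 + 4
5 = 1×4 + 1
4 = 4×1 + 0
Back-substitute:
1 = 5 − 4
1 = −79 + 16·5
1 = 16·1190 − 241·79
1 = −241·2459 + 498·1190
1 = 498·11026 − 2233·2459
2459⁻¹ ≡ 8793 (mod 11026), so k ≡ 8793·3911 ≡ 10355 (mod 11026).
x = 757 + 2459·10355 = 25463702.

25463702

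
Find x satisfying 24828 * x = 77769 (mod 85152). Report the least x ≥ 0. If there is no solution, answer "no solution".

gcd(24828, 85152):
85152 = 3*24828 + 10668
24828 = 2*10668 + 3492
10668 = 3*3492 + 192
3492 = 18*192 + 36
192 = 5*36 + 12
36 = 3*12 + 0
gcd = 12, but 12 ∤ 77769, so the congruence has no solution.

no solution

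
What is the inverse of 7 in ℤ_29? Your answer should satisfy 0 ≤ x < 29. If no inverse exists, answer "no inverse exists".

Extended Euclidean algorithm:
29 = 4*7 + 1
7 = 7*1 + 0
gcd = 1, so the inverse exists. Back-substitute:
1 = 29 − 4·7
So 7·(-4) ≡ 1 (mod 29), and -4 ≡ 25 (mod 29).

25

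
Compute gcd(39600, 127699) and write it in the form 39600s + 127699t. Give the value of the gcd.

Euclidean algorithm:
127699 = 3×39600 + 8899
39600 = 4×8899 + 4004
8899 = 2×4004 + 891
4004 = 4×891 + 440
891 = 2×440 + 11
440 = 40×11 + 0
gcd(39600, 127699) = 11.
Express as a combination:
11 = 891 − 2·440
11 = −2·4004 + 9·891
11 = 9·8899 − 20·4004
11 = −20·39600 + 89·8899
11 = 89·127699 − 287·39600
So 11 = (89)·127699 + (-287)·39600.

11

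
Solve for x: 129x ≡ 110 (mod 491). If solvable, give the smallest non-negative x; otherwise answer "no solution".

First find gcd(129, 491):
491 = 3×129 + 104
129 = 1×104 + 25
104 = 4×25 + 4
25 = 6×4 + 1
4 = 4×1 + 0
gcd = 1, so a unique solution mod 491 exists.
Back-substitute for the Bézout coefficients:
1 = 25 − 6·4
1 = −6·104 + 25·25
1 = 25·129 − 31·104
1 = −31·491 + 118·129
So 129·(118) ≡ 1 (mod 491), giving 129⁻¹ ≡ 118.
x ≡ 129⁻¹·110 ≡ 118·110 ≡ 214 (mod 491).

214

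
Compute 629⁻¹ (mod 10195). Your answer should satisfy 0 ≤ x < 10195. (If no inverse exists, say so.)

389

Apply the Euclidean algorithm to 10195 and 629:
10195 = 16*629 + 131
629 = 4*131 + 105
131 = 1*105 + 26
105 = 4*26 + 1
26 = 26*1 + 0
Since gcd(629, 10195) = 1, back-substitute to write 1 as a combination:
1 = 105 − 4·26
1 = −4·131 + 5·105
1 = 5·629 − 24·131
1 = −24·10195 + 389·629
So 629·389 ≡ 1 (mod 10195).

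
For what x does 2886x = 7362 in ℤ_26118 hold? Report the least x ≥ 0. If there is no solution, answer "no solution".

First find gcd(2886, 26118):
26118 = 9*2886 + 144
2886 = 20*144 + 6
144 = 24*6 + 0
gcd = 6 and 6 | 7362, so solutions exist. Divide through by 6: 481x ≡ 1227 (mod 4353).
Now find 481⁻¹ mod 4353:
4353 = 9·481 + 24
481 = 20·24 + 1
24 = 24·1 + 0
Back-substitute:
1 = 481 − 20·24
1 = −20·4353 + 181·481
So 481⁻¹ ≡ 181 (mod 4353).
Then x ≡ 181·1227 ≡ 84 (mod 4353); the smallest non-negative solution is x = 84.

84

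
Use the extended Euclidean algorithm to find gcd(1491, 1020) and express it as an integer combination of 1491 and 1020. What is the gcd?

Repeated division:
1491 = 1*1020 + 471
1020 = 2*471 + 78
471 = 6*78 + 3
78 = 26*3 + 0
gcd(1491, 1020) = 3.
Working backward:
3 = 471 − 6·78
3 = −6·1020 + 13·471
3 = 13·1491 − 19·1020
So 3 = (13)·1491 + (-19)·1020.

3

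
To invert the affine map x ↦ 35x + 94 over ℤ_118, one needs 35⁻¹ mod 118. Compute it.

Apply the Euclidean algorithm to 118 and 35:
118 = 3·35 + 13
35 = 2·13 + 9
13 = 1·9 + 4
9 = 2·4 + 1
4 = 4·1 + 0
Since gcd(35, 118) = 1, back-substitute to write 1 as a combination:
1 = 9 − 2·4
1 = −2·13 + 3·9
1 = 3·35 − 8·13
1 = −8·118 + 27·35
So 35·27 ≡ 1 (mod 118).

27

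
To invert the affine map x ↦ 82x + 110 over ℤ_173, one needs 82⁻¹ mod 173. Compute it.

19

Run Euclid on (173, 82):
173 = 2·82 + 9
82 = 9·9 + 1
9 = 9·1 + 0
gcd = 1, so the inverse exists. Back-substitute:
1 = 82 − 9·9
1 = −9·173 + 19·82
So 82·19 ≡ 1 (mod 173).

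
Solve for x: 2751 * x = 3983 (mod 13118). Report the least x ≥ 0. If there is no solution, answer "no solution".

First find gcd(2751, 13118):
13118 = 4*2751 + 2114
2751 = 1*2114 + 637
2114 = 3*637 + 203
637 = 3*203 + 28
203 = 7*28 + 7
28 = 4*7 + 0
gcd = 7 and 7 | 3983, so solutions exist. Divide through by 7: 393x ≡ 569 (mod 1874).
Now find 393⁻¹ mod 1874:
1874 = 4·393 + 302
393 = 1·302 + 91
302 = 3·91 + 29
91 = 3·29 + 4
29 = 7·4 + 1
4 = 4·1 + 0
Back-substitute:
1 = 29 − 7·4
1 = −7·91 + 22·29
1 = 22·302 − 73·91
1 = −73·393 + 95·302
1 = 95·1874 − 453·393
So 393·(-453) ≡ 1 (mod 1874), i.e. 393⁻¹ ≡ 1421.
Then x ≡ 1421·569 ≡ 855 (mod 1874); the smallest non-negative solution is x = 855.

855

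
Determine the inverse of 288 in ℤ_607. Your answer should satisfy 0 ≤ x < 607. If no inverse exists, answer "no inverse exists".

137

gcd(607, 288) by repeated division:
607 = 2·288 + 31
288 = 9·31 + 9
31 = 3·9 + 4
9 = 2·4 + 1
4 = 4·1 + 0
Since gcd(288, 607) = 1, back-substitute to write 1 as a combination:
1 = 9 − 2·4
1 = −2·31 + 7·9
1 = 7·288 − 65·31
1 = −65·607 + 137·288
So 288·137 ≡ 1 (mod 607).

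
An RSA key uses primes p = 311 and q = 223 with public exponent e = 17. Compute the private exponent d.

16193

φ(n) = (p−1)(q−1) = 310·222 = 68820.
Need d with 17·d ≡ 1 (mod 68820). Apply the extended Euclidean algorithm:
68820 = 4048·17 + 4
17 = 4·4 + 1
4 = 4·1 + 0
Back-substitute:
1 = 17 − 4·4
1 = −4·68820 + 16193·17
So 17·16193 ≡ 1 (mod 68820), hence d = 16193.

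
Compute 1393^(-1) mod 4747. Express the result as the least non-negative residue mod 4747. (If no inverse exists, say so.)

gcd(4747, 1393) by repeated division:
4747 = 3×1393 + 568
1393 = 2×568 + 257
568 = 2×257 + 54
257 = 4×54 + 41
54 = 1×41 + 13
41 = 3×13 + 2
13 = 6×2 + 1
2 = 2×1 + 0
The gcd is 1. Working backward:
1 = 13 − 6·2
1 = −6·41 + 19·13
1 = 19·54 − 25·41
1 = −25·257 + 119·54
1 = 119·568 − 263·257
1 = −263·1393 + 645·568
1 = 645·4747 − 2198·1393
Thus 1393·(-2198) ≡ 1 (mod 4747); reducing, -2198 mod 4747 = 2549.

2549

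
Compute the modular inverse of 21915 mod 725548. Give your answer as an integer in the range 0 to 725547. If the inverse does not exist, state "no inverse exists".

Extended Euclidean algorithm:
725548 = 33·21915 + 2353
21915 = 9·2353 + 738
2353 = 3·738 + 139
738 = 5·139 + 43
139 = 3·43 + 10
43 = 4·10 + 3
10 = 3·3 + 1
3 = 3·1 + 0
Since gcd(21915, 725548) = 1, back-substitute to write 1 as a combination:
1 = 10 − 3·3
1 = −3·43 + 13·10
1 = 13·139 − 42·43
1 = −42·738 + 223·139
1 = 223·2353 − 711·738
1 = −711·21915 + 6622·2353
1 = 6622·725548 − 219237·21915
Thus 21915·(-219237) ≡ 1 (mod 725548); reducing, -219237 mod 725548 = 506311.

506311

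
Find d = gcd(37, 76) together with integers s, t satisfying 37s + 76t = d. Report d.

1

Apply Euclid's algorithm to 76 and 37:
76 = 2×37 + 2
37 = 18×2 + 1
2 = 2×1 + 0
gcd(37, 76) = 1.
Working backward:
1 = 37 − 18·2
1 = −18·76 + 37·37
So 1 = (-18)·76 + (37)·37.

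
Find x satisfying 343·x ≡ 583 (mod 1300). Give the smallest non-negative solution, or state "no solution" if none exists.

881

First find gcd(343, 1300):
1300 = 3·343 + 271
343 = 1·271 + 72
271 = 3·72 + 55
72 = 1·55 + 17
55 = 3·17 + 4
17 = 4·4 + 1
4 = 4·1 + 0
gcd = 1, so a unique solution mod 1300 exists.
Back-substitute for the Bézout coefficients:
1 = 17 − 4·4
1 = −4·55 + 13·17
1 = 13·72 − 17·55
1 = −17·271 + 64·72
1 = 64·343 − 81·271
1 = −81·1300 + 307·343
So 343·(307) ≡ 1 (mod 1300), giving 343⁻¹ ≡ 307.
x ≡ 343⁻¹·583 ≡ 307·583 ≡ 881 (mod 1300).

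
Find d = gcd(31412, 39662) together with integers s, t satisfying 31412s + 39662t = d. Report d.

2

Repeated division:
39662 = 1·31412 + 8250
31412 = 3·8250 + 6662
8250 = 1·6662 + 1588
6662 = 4·1588 + 310
1588 = 5·310 + 38
310 = 8·38 + 6
38 = 6·6 + 2
6 = 3·2 + 0
gcd(31412, 39662) = 2.
Express as a combination:
2 = 38 − 6·6
2 = −6·310 + 49·38
2 = 49·1588 − 251·310
2 = −251·6662 + 1053·1588
2 = 1053·8250 − 1304·6662
2 = −1304·31412 + 4965·8250
2 = 4965·39662 − 6269·31412
So 2 = (4965)·39662 + (-6269)·31412.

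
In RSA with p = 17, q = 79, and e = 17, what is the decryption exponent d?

881

φ(n) = (p−1)(q−1) = 16·78 = 1248.
Need d with 17·d ≡ 1 (mod 1248). Apply the extended Euclidean algorithm:
1248 = 73*17 + 7
17 = 2*7 + 3
7 = 2*3 + 1
3 = 3*1 + 0
Back-substitute:
1 = 7 − 2·3
1 = −2·17 + 5·7
1 = 5·1248 − 367·17
So 17·(-367) ≡ 1 (mod 1248), hence d ≡ -367 ≡ 881 (mod 1248).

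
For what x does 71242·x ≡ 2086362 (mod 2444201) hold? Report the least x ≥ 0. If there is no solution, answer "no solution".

First find gcd(71242, 2444201):
2444201 = 34*71242 + 21973
71242 = 3*21973 + 5323
21973 = 4*5323 + 681
5323 = 7*681 + 556
681 = 1*556 + 125
556 = 4*125 + 56
125 = 2*56 + 13
56 = 4*13 + 4
13 = 3*4 + 1
4 = 4*1 + 0
gcd = 1, so a unique solution mod 2444201 exists.
Back-substitute for the Bézout coefficients:
1 = 13 − 3·4
1 = −3·56 + 13·13
1 = 13·125 − 29·56
1 = −29·556 + 129·125
1 = 129·681 − 158·556
1 = −158·5323 + 1235·681
1 = 1235·21973 − 5098·5323
1 = −5098·71242 + 16529·21973
1 = 16529·2444201 − 567084·71242
So 71242·(-567084) ≡ 1 (mod 2444201), giving 71242⁻¹ ≡ 1877117.
x ≡ 71242⁻¹·2086362 ≡ 1877117·2086362 ≡ 2316054 (mod 2444201).

2316054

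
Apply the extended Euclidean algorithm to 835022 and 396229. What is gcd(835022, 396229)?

Euclidean algorithm:
835022 = 2×396229 + 42564
396229 = 9×42564 + 13153
42564 = 3×13153 + 3105
13153 = 4×3105 + 733
3105 = 4×733 + 173
733 = 4×173 + 41
173 = 4×41 + 9
41 = 4×9 + 5
9 = 1×5 + 4
5 = 1×4 + 1
4 = 4×1 + 0
gcd(835022, 396229) = 1.
Back-substituting:
1 = 5 − 4
1 = −9 + 2·5
1 = 2·41 − 9·9
1 = −9·173 + 38·41
1 = 38·733 − 161·173
1 = −161·3105 + 682·733
1 = 682·13153 − 2889·3105
1 = −2889·42564 + 9349·13153
1 = 9349·396229 − 87030·42564
1 = −87030·835022 + 183409·396229
So 1 = (-87030)·835022 + (183409)·396229.

1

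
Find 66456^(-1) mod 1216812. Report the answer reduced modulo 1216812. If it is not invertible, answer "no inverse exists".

no inverse exists

Compute gcd(66456, 1216812):
1216812 = 18*66456 + 20604
66456 = 3*20604 + 4644
20604 = 4*4644 + 2028
4644 = 2*2028 + 588
2028 = 3*588 + 264
588 = 2*264 + 60
264 = 4*60 + 24
60 = 2*24 + 12
24 = 2*12 + 0
Since gcd = 12 > 1, 66456 is not a unit mod 1216812.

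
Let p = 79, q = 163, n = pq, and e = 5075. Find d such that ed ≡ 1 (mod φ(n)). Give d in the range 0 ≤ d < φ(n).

φ(n) = (p−1)(q−1) = 78·162 = 12636.
Need d with 5075·d ≡ 1 (mod 12636). Apply the extended Euclidean algorithm:
12636 = 2×5075 + 2486
5075 = 2×2486 + 103
2486 = 24×103 + 14
103 = 7×14 + 5
14 = 2×5 + 4
5 = 1×4 + 1
4 = 4×1 + 0
Back-substitute:
1 = 5 − 4
1 = −14 + 3·5
1 = 3·103 − 22·14
1 = −22·2486 + 531·103
1 = 531·5075 − 1084·2486
1 = −1084·12636 + 2699·5075
So 5075·2699 ≡ 1 (mod 12636), hence d = 2699.

2699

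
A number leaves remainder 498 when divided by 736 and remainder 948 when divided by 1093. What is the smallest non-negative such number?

Write x = 498 + 736·k. Then 736·k ≡ 948 − 498 ≡ 450 (mod 1093).
Need 736⁻¹ mod 1093. Extended Euclid on (1093, 736):
1093 = 1·736 + 357
736 = 2·357 + 22
357 = 16·22 + 5
22 = 4·5 + 2
5 = 2·2 + 1
2 = 2·1 + 0
Back-substitute:
1 = 5 − 2·2
1 = −2·22 + 9·5
1 = 9·357 − 146·22
1 = −146·736 + 301·357
1 = 301·1093 − 447·736
736⁻¹ ≡ 646 (mod 1093), so k ≡ 646·450 ≡ 1055 (mod 1093).
x = 498 + 736·1055 = 776978.

776978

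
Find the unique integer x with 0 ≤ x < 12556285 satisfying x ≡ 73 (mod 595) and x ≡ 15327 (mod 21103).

3645043

Write x = 73 + 595·k. Then 595·k ≡ 15327 − 73 ≡ 15254 (mod 21103).
Need 595⁻¹ mod 21103. Extended Euclid on (21103, 595):
21103 = 35·595 + 278
595 = 2·278 + 39
278 = 7·39 + 5
39 = 7·5 + 4
5 = 1·4 + 1
4 = 4·1 + 0
Back-substitute:
1 = 5 − 4
1 = −39 + 8·5
1 = 8·278 − 57·39
1 = −57·595 + 122·278
1 = 122·21103 − 4327·595
595⁻¹ ≡ 16776 (mod 21103), so k ≡ 16776·15254 ≡ 6126 (mod 21103).
x = 73 + 595·6126 = 3645043.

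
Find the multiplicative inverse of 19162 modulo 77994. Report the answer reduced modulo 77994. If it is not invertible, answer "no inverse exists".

Compute gcd(19162, 77994):
77994 = 4×19162 + 1346
19162 = 14×1346 + 318
1346 = 4×318 + 74
318 = 4×74 + 22
74 = 3×22 + 8
22 = 2×8 + 6
8 = 1×6 + 2
6 = 3×2 + 0
The gcd is 2, not 1, hence no inverse exists.

no inverse exists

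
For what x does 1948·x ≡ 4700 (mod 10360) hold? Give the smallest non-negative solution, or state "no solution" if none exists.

2385

First find gcd(1948, 10360):
10360 = 5*1948 + 620
1948 = 3*620 + 88
620 = 7*88 + 4
88 = 22*4 + 0
gcd = 4 and 4 | 4700, so solutions exist. Divide through by 4: 487x ≡ 1175 (mod 2590).
Now find 487⁻¹ mod 2590:
2590 = 5*487 + 155
487 = 3*155 + 22
155 = 7*22 + 1
22 = 22*1 + 0
Back-substitute:
1 = 155 − 7·22
1 = −7·487 + 22·155
1 = 22·2590 − 117·487
So 487·(-117) ≡ 1 (mod 2590), i.e. 487⁻¹ ≡ 2473.
Then x ≡ 2473·1175 ≡ 2385 (mod 2590); the smallest non-negative solution is x = 2385.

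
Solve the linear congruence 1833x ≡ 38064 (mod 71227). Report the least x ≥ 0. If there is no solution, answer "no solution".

First find gcd(1833, 71227):
71227 = 38·1833 + 1573
1833 = 1·1573 + 260
1573 = 6·260 + 13
260 = 20·13 + 0
gcd = 13 and 13 | 38064, so solutions exist. Divide through by 13: 141x ≡ 2928 (mod 5479).
Now find 141⁻¹ mod 5479:
5479 = 38×141 + 121
141 = 1×121 + 20
121 = 6×20 + 1
20 = 20×1 + 0
Back-substitute:
1 = 121 − 6·20
1 = −6·141 + 7·121
1 = 7·5479 − 272·141
So 141·(-272) ≡ 1 (mod 5479), i.e. 141⁻¹ ≡ 5207.
Then x ≡ 5207·2928 ≡ 3518 (mod 5479); the smallest non-negative solution is x = 3518.

3518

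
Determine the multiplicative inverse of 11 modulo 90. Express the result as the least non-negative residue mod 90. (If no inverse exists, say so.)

41

Run Euclid on (90, 11):
90 = 8·11 + 2
11 = 5·2 + 1
2 = 2·1 + 0
gcd = 1, so the inverse exists. Back-substitute:
1 = 11 − 5·2
1 = −5·90 + 41·11
So 11·41 ≡ 1 (mod 90).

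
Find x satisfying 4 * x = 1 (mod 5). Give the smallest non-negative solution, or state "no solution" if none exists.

First find gcd(4, 5):
5 = 1×4 + 1
4 = 4×1 + 0
gcd = 1, so a unique solution mod 5 exists.
Back-substitute for the Bézout coefficients:
1 = 5 − 4
So 4·(-1) ≡ 1 (mod 5), giving 4⁻¹ ≡ 4.
x ≡ 4⁻¹·1 ≡ 4·1 ≡ 4 (mod 5).

4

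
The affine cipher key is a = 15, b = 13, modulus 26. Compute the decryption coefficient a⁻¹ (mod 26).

7

gcd(26, 15) by repeated division:
26 = 1·15 + 11
15 = 1·11 + 4
11 = 2·4 + 3
4 = 1·3 + 1
3 = 3·1 + 0
gcd = 1, so the inverse exists. Back-substitute:
1 = 4 − 3
1 = −11 + 3·4
1 = 3·15 − 4·11
1 = −4·26 + 7·15
So 15·7 ≡ 1 (mod 26).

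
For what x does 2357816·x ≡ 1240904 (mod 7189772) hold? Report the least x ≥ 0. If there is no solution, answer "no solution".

497091

First find gcd(2357816, 7189772):
7189772 = 3·2357816 + 116324
2357816 = 20·116324 + 31336
116324 = 3·31336 + 22316
31336 = 1·22316 + 9020
22316 = 2·9020 + 4276
9020 = 2·4276 + 468
4276 = 9·468 + 64
468 = 7·64 + 20
64 = 3·20 + 4
20 = 5·4 + 0
gcd = 4 and 4 | 1240904, so solutions exist. Divide through by 4: 589454x ≡ 310226 (mod 1797443).
Now find 589454⁻¹ mod 1797443:
1797443 = 3·589454 + 29081
589454 = 20·29081 + 7834
29081 = 3·7834 + 5579
7834 = 1·5579 + 2255
5579 = 2·2255 + 1069
2255 = 2·1069 + 117
1069 = 9·117 + 16
117 = 7·16 + 5
16 = 3·5 + 1
5 = 5·1 + 0
Back-substitute:
1 = 16 − 3·5
1 = −3·117 + 22·16
1 = 22·1069 − 201·117
1 = −201·2255 + 424·1069
1 = 424·5579 − 1049·2255
1 = −1049·7834 + 1473·5579
1 = 1473·29081 − 5468·7834
1 = −5468·589454 + 110833·29081
1 = 110833·1797443 − 337967·589454
So 589454·(-337967) ≡ 1 (mod 1797443), i.e. 589454⁻¹ ≡ 1459476.
Then x ≡ 1459476·310226 ≡ 497091 (mod 1797443); the smallest non-negative solution is x = 497091.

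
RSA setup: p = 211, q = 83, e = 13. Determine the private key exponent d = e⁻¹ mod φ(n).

φ(n) = (p−1)(q−1) = 210·82 = 17220.
Need d with 13·d ≡ 1 (mod 17220). Apply the extended Euclidean algorithm:
17220 = 1324·13 + 8
13 = 1·8 + 5
8 = 1·5 + 3
5 = 1·3 + 2
3 = 1·2 + 1
2 = 2·1 + 0
Back-substitute:
1 = 3 − 2
1 = −5 + 2·3
1 = 2·8 − 3·5
1 = −3·13 + 5·8
1 = 5·17220 − 6623·13
So 13·(-6623) ≡ 1 (mod 17220), hence d ≡ -6623 ≡ 10597 (mod 17220).

10597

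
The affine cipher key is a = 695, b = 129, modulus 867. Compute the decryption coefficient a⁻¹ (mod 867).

Run Euclid on (867, 695):
867 = 1*695 + 172
695 = 4*172 + 7
172 = 24*7 + 4
7 = 1*4 + 3
4 = 1*3 + 1
3 = 3*1 + 0
Since gcd(695, 867) = 1, back-substitute to write 1 as a combination:
1 = 4 − 3
1 = −7 + 2·4
1 = 2·172 − 49·7
1 = −49·695 + 198·172
1 = 198·867 − 247·695
Thus 695·(-247) ≡ 1 (mod 867); reducing, -247 mod 867 = 620.

620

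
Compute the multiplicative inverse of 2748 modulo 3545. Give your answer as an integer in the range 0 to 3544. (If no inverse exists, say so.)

427

Apply the Euclidean algorithm to 3545 and 2748:
3545 = 1·2748 + 797
2748 = 3·797 + 357
797 = 2·357 + 83
357 = 4·83 + 25
83 = 3·25 + 8
25 = 3·8 + 1
8 = 8·1 + 0
gcd = 1, so the inverse exists. Back-substitute:
1 = 25 − 3·8
1 = −3·83 + 10·25
1 = 10·357 − 43·83
1 = −43·797 + 96·357
1 = 96·2748 − 331·797
1 = −331·3545 + 427·2748
So 2748·427 ≡ 1 (mod 3545).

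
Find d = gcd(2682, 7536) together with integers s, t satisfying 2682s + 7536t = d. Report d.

6

Repeated division:
7536 = 2*2682 + 2172
2682 = 1*2172 + 510
2172 = 4*510 + 132
510 = 3*132 + 114
132 = 1*114 + 18
114 = 6*18 + 6
18 = 3*6 + 0
gcd(2682, 7536) = 6.
Express as a combination:
6 = 114 − 6·18
6 = −6·132 + 7·114
6 = 7·510 − 27·132
6 = −27·2172 + 115·510
6 = 115·2682 − 142·2172
6 = −142·7536 + 399·2682
So 6 = (-142)·7536 + (399)·2682.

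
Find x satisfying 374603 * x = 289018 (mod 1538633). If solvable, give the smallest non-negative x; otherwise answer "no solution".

First find gcd(374603, 1538633):
1538633 = 4*374603 + 40221
374603 = 9*40221 + 12614
40221 = 3*12614 + 2379
12614 = 5*2379 + 719
2379 = 3*719 + 222
719 = 3*222 + 53
222 = 4*53 + 10
53 = 5*10 + 3
10 = 3*3 + 1
3 = 3*1 + 0
gcd = 1, so a unique solution mod 1538633 exists.
Back-substitute for the Bézout coefficients:
1 = 10 − 3·3
1 = −3·53 + 16·10
1 = 16·222 − 67·53
1 = −67·719 + 217·222
1 = 217·2379 − 718·719
1 = −718·12614 + 3807·2379
1 = 3807·40221 − 12139·12614
1 = −12139·374603 + 113058·40221
1 = 113058·1538633 − 464371·374603
So 374603·(-464371) ≡ 1 (mod 1538633), giving 374603⁻¹ ≡ 1074262.
x ≡ 374603⁻¹·289018 ≡ 1074262·289018 ≡ 301646 (mod 1538633).

301646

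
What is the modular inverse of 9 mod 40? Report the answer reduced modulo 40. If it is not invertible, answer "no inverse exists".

Extended Euclidean algorithm:
40 = 4·9 + 4
9 = 2·4 + 1
4 = 4·1 + 0
Since gcd(9, 40) = 1, back-substitute to write 1 as a combination:
1 = 9 − 2·4
1 = −2·40 + 9·9
So 9·9 ≡ 1 (mod 40).

9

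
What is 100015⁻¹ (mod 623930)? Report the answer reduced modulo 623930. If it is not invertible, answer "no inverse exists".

Euclidean algorithm on 623930, 100015:
623930 = 6×100015 + 23840
100015 = 4×23840 + 4655
23840 = 5×4655 + 565
4655 = 8×565 + 135
565 = 4×135 + 25
135 = 5×25 + 10
25 = 2×10 + 5
10 = 2×5 + 0
The gcd is 5, not 1, hence no inverse exists.

no inverse exists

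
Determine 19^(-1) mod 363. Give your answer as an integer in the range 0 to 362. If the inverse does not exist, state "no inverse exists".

Run Euclid on (363, 19):
363 = 19·19 + 2
19 = 9·2 + 1
2 = 2·1 + 0
The gcd is 1. Working backward:
1 = 19 − 9·2
1 = −9·363 + 172·19
So 19·172 ≡ 1 (mod 363).

172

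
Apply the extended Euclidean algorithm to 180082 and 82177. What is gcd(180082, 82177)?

1

Euclidean algorithm:
180082 = 2*82177 + 15728
82177 = 5*15728 + 3537
15728 = 4*3537 + 1580
3537 = 2*1580 + 377
1580 = 4*377 + 72
377 = 5*72 + 17
72 = 4*17 + 4
17 = 4*4 + 1
4 = 4*1 + 0
gcd(180082, 82177) = 1.
Working backward:
1 = 17 − 4·4
1 = −4·72 + 17·17
1 = 17·377 − 89·72
1 = −89·1580 + 373·377
1 = 373·3537 − 835·1580
1 = −835·15728 + 3713·3537
1 = 3713·82177 − 19400·15728
1 = −19400·180082 + 42513·82177
So 1 = (-19400)·180082 + (42513)·82177.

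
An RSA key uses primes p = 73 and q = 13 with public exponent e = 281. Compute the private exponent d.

φ(n) = (p−1)(q−1) = 72·12 = 864.
Need d with 281·d ≡ 1 (mod 864). Apply the extended Euclidean algorithm:
864 = 3×281 + 21
281 = 13×21 + 8
21 = 2×8 + 5
8 = 1×5 + 3
5 = 1×3 + 2
3 = 1×2 + 1
2 = 2×1 + 0
Back-substitute:
1 = 3 − 2
1 = −5 + 2·3
1 = 2·8 − 3·5
1 = −3·21 + 8·8
1 = 8·281 − 107·21
1 = −107·864 + 329·281
So 281·329 ≡ 1 (mod 864), hence d = 329.

329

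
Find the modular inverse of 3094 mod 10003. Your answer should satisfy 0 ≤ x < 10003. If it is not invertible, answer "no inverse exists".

no inverse exists

Compute gcd(3094, 10003):
10003 = 3*3094 + 721
3094 = 4*721 + 210
721 = 3*210 + 91
210 = 2*91 + 28
91 = 3*28 + 7
28 = 4*7 + 0
The gcd is 7, not 1, hence no inverse exists.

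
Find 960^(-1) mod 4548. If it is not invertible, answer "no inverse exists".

Euclidean algorithm on 4548, 960:
4548 = 4×960 + 708
960 = 1×708 + 252
708 = 2×252 + 204
252 = 1×204 + 48
204 = 4×48 + 12
48 = 4×12 + 0
The gcd is 12, not 1, hence no inverse exists.

no inverse exists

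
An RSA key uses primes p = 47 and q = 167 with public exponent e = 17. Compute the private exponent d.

4941

φ(n) = (p−1)(q−1) = 46·166 = 7636.
Need d with 17·d ≡ 1 (mod 7636). Apply the extended Euclidean algorithm:
7636 = 449×17 + 3
17 = 5×3 + 2
3 = 1×2 + 1
2 = 2×1 + 0
Back-substitute:
1 = 3 − 2
1 = −17 + 6·3
1 = 6·7636 − 2695·17
So 17·(-2695) ≡ 1 (mod 7636), hence d ≡ -2695 ≡ 4941 (mod 7636).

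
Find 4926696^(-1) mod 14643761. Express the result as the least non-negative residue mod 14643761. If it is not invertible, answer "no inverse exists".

Apply the Euclidean algorithm to 14643761 and 4926696:
14643761 = 2×4926696 + 4790369
4926696 = 1×4790369 + 136327
4790369 = 35×136327 + 18924
136327 = 7×18924 + 3859
18924 = 4×3859 + 3488
3859 = 1×3488 + 371
3488 = 9×371 + 149
371 = 2×149 + 73
149 = 2×73 + 3
73 = 24×3 + 1
3 = 3×1 + 0
gcd = 1, so the inverse exists. Back-substitute:
1 = 73 − 24·3
1 = −24·149 + 49·73
1 = 49·371 − 122·149
1 = −122·3488 + 1147·371
1 = 1147·3859 − 1269·3488
1 = −1269·18924 + 6223·3859
1 = 6223·136327 − 44830·18924
1 = −44830·4790369 + 1575273·136327
1 = 1575273·4926696 − 1620103·4790369
1 = −1620103·14643761 + 4815479·4926696
So 4926696·4815479 ≡ 1 (mod 14643761).

4815479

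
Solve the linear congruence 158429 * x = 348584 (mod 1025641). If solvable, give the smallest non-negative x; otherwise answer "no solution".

65213

First find gcd(158429, 1025641):
1025641 = 6·158429 + 75067
158429 = 2·75067 + 8295
75067 = 9·8295 + 412
8295 = 20·412 + 55
412 = 7·55 + 27
55 = 2·27 + 1
27 = 27·1 + 0
gcd = 1, so a unique solution mod 1025641 exists.
Back-substitute for the Bézout coefficients:
1 = 55 − 2·27
1 = −2·412 + 15·55
1 = 15·8295 − 302·412
1 = −302·75067 + 2733·8295
1 = 2733·158429 − 5768·75067
1 = −5768·1025641 + 37341·158429
So 158429·(37341) ≡ 1 (mod 1025641), giving 158429⁻¹ ≡ 37341.
x ≡ 158429⁻¹·348584 ≡ 37341·348584 ≡ 65213 (mod 1025641).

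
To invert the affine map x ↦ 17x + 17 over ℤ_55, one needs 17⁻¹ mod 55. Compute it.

13

Run Euclid on (55, 17):
55 = 3×17 + 4
17 = 4×4 + 1
4 = 4×1 + 0
Since gcd(17, 55) = 1, back-substitute to write 1 as a combination:
1 = 17 − 4·4
1 = −4·55 + 13·17
So 17·13 ≡ 1 (mod 55).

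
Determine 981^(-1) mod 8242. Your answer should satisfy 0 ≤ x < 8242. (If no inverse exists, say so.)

1025

gcd(8242, 981) by repeated division:
8242 = 8·981 + 394
981 = 2·394 + 193
394 = 2·193 + 8
193 = 24·8 + 1
8 = 8·1 + 0
The gcd is 1. Working backward:
1 = 193 − 24·8
1 = −24·394 + 49·193
1 = 49·981 − 122·394
1 = −122·8242 + 1025·981
So 981·1025 ≡ 1 (mod 8242).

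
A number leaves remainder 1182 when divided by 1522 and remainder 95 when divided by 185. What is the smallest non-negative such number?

Write x = 1182 + 1522·k. Then 1522·k ≡ 95 − 1182 ≡ 23 (mod 185).
Need 1522⁻¹ mod 185. Extended Euclid on (185, 42):
185 = 4×42 + 17
42 = 2×17 + 8
17 = 2×8 + 1
8 = 8×1 + 0
Back-substitute:
1 = 17 − 2·8
1 = −2·42 + 5·17
1 = 5·185 − 22·42
1522⁻¹ ≡ 163 (mod 185), so k ≡ 163·23 ≡ 49 (mod 185).
x = 1182 + 1522·49 = 75760.

75760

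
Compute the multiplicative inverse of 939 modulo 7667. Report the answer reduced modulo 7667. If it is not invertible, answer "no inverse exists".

3413

gcd(7667, 939) by repeated division:
7667 = 8×939 + 155
939 = 6×155 + 9
155 = 17×9 + 2
9 = 4×2 + 1
2 = 2×1 + 0
The gcd is 1. Working backward:
1 = 9 − 4·2
1 = −4·155 + 69·9
1 = 69·939 − 418·155
1 = −418·7667 + 3413·939
So 939·3413 ≡ 1 (mod 7667).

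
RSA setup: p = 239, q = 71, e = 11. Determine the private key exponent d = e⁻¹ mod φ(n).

13631

φ(n) = (p−1)(q−1) = 238·70 = 16660.
Need d with 11·d ≡ 1 (mod 16660). Apply the extended Euclidean algorithm:
16660 = 1514·11 + 6
11 = 1·6 + 5
6 = 1·5 + 1
5 = 5·1 + 0
Back-substitute:
1 = 6 − 5
1 = −11 + 2·6
1 = 2·16660 − 3029·11
So 11·(-3029) ≡ 1 (mod 16660), hence d ≡ -3029 ≡ 13631 (mod 16660).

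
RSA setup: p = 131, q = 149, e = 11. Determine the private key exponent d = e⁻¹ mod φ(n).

17491

φ(n) = (p−1)(q−1) = 130·148 = 19240.
Need d with 11·d ≡ 1 (mod 19240). Apply the extended Euclidean algorithm:
19240 = 1749*11 + 1
11 = 11*1 + 0
Back-substitute:
1 = 19240 − 1749·11
So 11·(-1749) ≡ 1 (mod 19240), hence d ≡ -1749 ≡ 17491 (mod 19240).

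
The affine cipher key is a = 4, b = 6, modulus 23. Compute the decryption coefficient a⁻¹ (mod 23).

gcd(23, 4) by repeated division:
23 = 5×4 + 3
4 = 1×3 + 1
3 = 3×1 + 0
gcd = 1, so the inverse exists. Back-substitute:
1 = 4 − 3
1 = −23 + 6·4
So 4·6 ≡ 1 (mod 23).

6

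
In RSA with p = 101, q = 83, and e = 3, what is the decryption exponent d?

φ(n) = (p−1)(q−1) = 100·82 = 8200.
Need d with 3·d ≡ 1 (mod 8200). Apply the extended Euclidean algorithm:
8200 = 2733×3 + 1
3 = 3×1 + 0
Back-substitute:
1 = 8200 − 2733·3
So 3·(-2733) ≡ 1 (mod 8200), hence d ≡ -2733 ≡ 5467 (mod 8200).

5467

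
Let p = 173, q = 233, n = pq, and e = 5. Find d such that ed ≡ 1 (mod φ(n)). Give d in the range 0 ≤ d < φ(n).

φ(n) = (p−1)(q−1) = 172·232 = 39904.
Need d with 5·d ≡ 1 (mod 39904). Apply the extended Euclidean algorithm:
39904 = 7980·5 + 4
5 = 1·4 + 1
4 = 4·1 + 0
Back-substitute:
1 = 5 − 4
1 = −39904 + 7981·5
So 5·7981 ≡ 1 (mod 39904), hence d = 7981.

7981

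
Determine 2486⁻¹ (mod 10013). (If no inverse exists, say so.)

5079

Extended Euclidean algorithm:
10013 = 4·2486 + 69
2486 = 36·69 + 2
69 = 34·2 + 1
2 = 2·1 + 0
gcd = 1, so the inverse exists. Back-substitute:
1 = 69 − 34·2
1 = −34·2486 + 1225·69
1 = 1225·10013 − 4934·2486
Thus 2486·(-4934) ≡ 1 (mod 10013); reducing, -4934 mod 10013 = 5079.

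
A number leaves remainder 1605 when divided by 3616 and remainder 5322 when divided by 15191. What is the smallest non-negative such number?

Write x = 1605 + 3616·k. Then 3616·k ≡ 5322 − 1605 ≡ 3717 (mod 15191).
Need 3616⁻¹ mod 15191. Extended Euclid on (15191, 3616):
15191 = 4×3616 + 727
3616 = 4×727 + 708
727 = 1×708 + 19
708 = 37×19 + 5
19 = 3×5 + 4
5 = 1×4 + 1
4 = 4×1 + 0
Back-substitute:
1 = 5 − 4
1 = −19 + 4·5
1 = 4·708 − 149·19
1 = −149·727 + 153·708
1 = 153·3616 − 761·727
1 = −761·15191 + 3197·3616
3616⁻¹ ≡ 3197 (mod 15191), so k ≡ 3197·3717 ≡ 3887 (mod 15191).
x = 1605 + 3616·3887 = 14056997.

14056997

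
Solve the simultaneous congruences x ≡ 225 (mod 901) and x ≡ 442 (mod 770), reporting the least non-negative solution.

Write x = 225 + 901·k. Then 901·k ≡ 442 − 225 ≡ 217 (mod 770).
Need 901⁻¹ mod 770. Extended Euclid on (770, 131):
770 = 5*131 + 115
131 = 1*115 + 16
115 = 7*16 + 3
16 = 5*3 + 1
3 = 3*1 + 0
Back-substitute:
1 = 16 − 5·3
1 = −5·115 + 36·16
1 = 36·131 − 41·115
1 = −41·770 + 241·131
901⁻¹ ≡ 241 (mod 770), so k ≡ 241·217 ≡ 707 (mod 770).
x = 225 + 901·707 = 637232.

637232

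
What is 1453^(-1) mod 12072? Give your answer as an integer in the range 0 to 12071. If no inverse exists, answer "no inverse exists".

gcd(12072, 1453) by repeated division:
12072 = 8·1453 + 448
1453 = 3·448 + 109
448 = 4·109 + 12
109 = 9·12 + 1
12 = 12·1 + 0
gcd = 1, so the inverse exists. Back-substitute:
1 = 109 − 9·12
1 = −9·448 + 37·109
1 = 37·1453 − 120·448
1 = −120·12072 + 997·1453
So 1453·997 ≡ 1 (mod 12072).

997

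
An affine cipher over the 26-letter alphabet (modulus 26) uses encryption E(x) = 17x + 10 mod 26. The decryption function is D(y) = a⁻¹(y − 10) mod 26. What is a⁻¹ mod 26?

23

Run Euclid on (26, 17):
26 = 1·17 + 9
17 = 1·9 + 8
9 = 1·8 + 1
8 = 8·1 + 0
Since gcd(17, 26) = 1, back-substitute to write 1 as a combination:
1 = 9 − 8
1 = −17 + 2·9
1 = 2·26 − 3·17
So 17·(-3) ≡ 1 (mod 26), and -3 ≡ 23 (mod 26).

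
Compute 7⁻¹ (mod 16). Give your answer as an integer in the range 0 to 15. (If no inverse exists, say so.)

7

Apply the Euclidean algorithm to 16 and 7:
16 = 2·7 + 2
7 = 3·2 + 1
2 = 2·1 + 0
gcd = 1, so the inverse exists. Back-substitute:
1 = 7 − 3·2
1 = −3·16 + 7·7
So 7·7 ≡ 1 (mod 16).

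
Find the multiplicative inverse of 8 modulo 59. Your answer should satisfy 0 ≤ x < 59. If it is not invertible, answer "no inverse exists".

37

Apply the Euclidean algorithm to 59 and 8:
59 = 7×8 + 3
8 = 2×3 + 2
3 = 1×2 + 1
2 = 2×1 + 0
gcd = 1, so the inverse exists. Back-substitute:
1 = 3 − 2
1 = −8 + 3·3
1 = 3·59 − 22·8
Thus 8·(-22) ≡ 1 (mod 59); reducing, -22 mod 59 = 37.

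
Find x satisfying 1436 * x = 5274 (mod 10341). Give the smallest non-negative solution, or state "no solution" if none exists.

9927

First find gcd(1436, 10341):
10341 = 7×1436 + 289
1436 = 4×289 + 280
289 = 1×280 + 9
280 = 31×9 + 1
9 = 9×1 + 0
gcd = 1, so a unique solution mod 10341 exists.
Back-substitute for the Bézout coefficients:
1 = 280 − 31·9
1 = −31·289 + 32·280
1 = 32·1436 − 159·289
1 = −159·10341 + 1145·1436
So 1436·(1145) ≡ 1 (mod 10341), giving 1436⁻¹ ≡ 1145.
x ≡ 1436⁻¹·5274 ≡ 1145·5274 ≡ 9927 (mod 10341).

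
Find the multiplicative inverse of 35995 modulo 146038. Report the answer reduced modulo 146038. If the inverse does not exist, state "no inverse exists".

32855

Extended Euclidean algorithm:
146038 = 4·35995 + 2058
35995 = 17·2058 + 1009
2058 = 2·1009 + 40
1009 = 25·40 + 9
40 = 4·9 + 4
9 = 2·4 + 1
4 = 4·1 + 0
Since gcd(35995, 146038) = 1, back-substitute to write 1 as a combination:
1 = 9 − 2·4
1 = −2·40 + 9·9
1 = 9·1009 − 227·40
1 = −227·2058 + 463·1009
1 = 463·35995 − 8098·2058
1 = −8098·146038 + 32855·35995
So 35995·32855 ≡ 1 (mod 146038).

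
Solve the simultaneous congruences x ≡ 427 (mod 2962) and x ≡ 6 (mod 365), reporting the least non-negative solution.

717231

Write x = 427 + 2962·k. Then 2962·k ≡ 6 − 427 ≡ 309 (mod 365).
Need 2962⁻¹ mod 365. Extended Euclid on (365, 42):
365 = 8*42 + 29
42 = 1*29 + 13
29 = 2*13 + 3
13 = 4*3 + 1
3 = 3*1 + 0
Back-substitute:
1 = 13 − 4·3
1 = −4·29 + 9·13
1 = 9·42 − 13·29
1 = −13·365 + 113·42
2962⁻¹ ≡ 113 (mod 365), so k ≡ 113·309 ≡ 242 (mod 365).
x = 427 + 2962·242 = 717231.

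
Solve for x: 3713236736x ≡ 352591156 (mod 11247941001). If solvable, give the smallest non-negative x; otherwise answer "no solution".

no solution

gcd(3713236736, 11247941001):
11247941001 = 3*3713236736 + 108230793
3713236736 = 34*108230793 + 33389774
108230793 = 3*33389774 + 8061471
33389774 = 4*8061471 + 1143890
8061471 = 7*1143890 + 54241
1143890 = 21*54241 + 4829
54241 = 11*4829 + 1122
4829 = 4*1122 + 341
1122 = 3*341 + 99
341 = 3*99 + 44
99 = 2*44 + 11
44 = 4*11 + 0
gcd = 11, but 11 ∤ 352591156, so the congruence has no solution.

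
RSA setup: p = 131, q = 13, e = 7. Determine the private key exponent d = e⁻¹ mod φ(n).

φ(n) = (p−1)(q−1) = 130·12 = 1560.
Need d with 7·d ≡ 1 (mod 1560). Apply the extended Euclidean algorithm:
1560 = 222*7 + 6
7 = 1*6 + 1
6 = 6*1 + 0
Back-substitute:
1 = 7 − 6
1 = −1560 + 223·7
So 7·223 ≡ 1 (mod 1560), hence d = 223.

223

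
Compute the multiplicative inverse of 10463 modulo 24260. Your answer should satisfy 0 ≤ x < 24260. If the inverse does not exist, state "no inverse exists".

2947

gcd(24260, 10463) by repeated division:
24260 = 2*10463 + 3334
10463 = 3*3334 + 461
3334 = 7*461 + 107
461 = 4*107 + 33
107 = 3*33 + 8
33 = 4*8 + 1
8 = 8*1 + 0
The gcd is 1. Working backward:
1 = 33 − 4·8
1 = −4·107 + 13·33
1 = 13·461 − 56·107
1 = −56·3334 + 405·461
1 = 405·10463 − 1271·3334
1 = −1271·24260 + 2947·10463
So 10463·2947 ≡ 1 (mod 24260).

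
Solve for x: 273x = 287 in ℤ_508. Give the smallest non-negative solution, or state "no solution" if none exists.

First find gcd(273, 508):
508 = 1·273 + 235
273 = 1·235 + 38
235 = 6·38 + 7
38 = 5·7 + 3
7 = 2·3 + 1
3 = 3·1 + 0
gcd = 1, so a unique solution mod 508 exists.
Back-substitute for the Bézout coefficients:
1 = 7 − 2·3
1 = −2·38 + 11·7
1 = 11·235 − 68·38
1 = −68·273 + 79·235
1 = 79·508 − 147·273
So 273·(-147) ≡ 1 (mod 508), giving 273⁻¹ ≡ 361.
x ≡ 273⁻¹·287 ≡ 361·287 ≡ 483 (mod 508).

483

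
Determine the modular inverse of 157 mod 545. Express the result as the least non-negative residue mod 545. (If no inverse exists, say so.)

243

Apply the Euclidean algorithm to 545 and 157:
545 = 3·157 + 74
157 = 2·74 + 9
74 = 8·9 + 2
9 = 4·2 + 1
2 = 2·1 + 0
gcd = 1, so the inverse exists. Back-substitute:
1 = 9 − 4·2
1 = −4·74 + 33·9
1 = 33·157 − 70·74
1 = −70·545 + 243·157
So 157·243 ≡ 1 (mod 545).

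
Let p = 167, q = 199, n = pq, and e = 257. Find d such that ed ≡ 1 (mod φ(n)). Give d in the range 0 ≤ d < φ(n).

12917

φ(n) = (p−1)(q−1) = 166·198 = 32868.
Need d with 257·d ≡ 1 (mod 32868). Apply the extended Euclidean algorithm:
32868 = 127*257 + 229
257 = 1*229 + 28
229 = 8*28 + 5
28 = 5*5 + 3
5 = 1*3 + 2
3 = 1*2 + 1
2 = 2*1 + 0
Back-substitute:
1 = 3 − 2
1 = −5 + 2·3
1 = 2·28 − 11·5
1 = −11·229 + 90·28
1 = 90·257 − 101·229
1 = −101·32868 + 12917·257
So 257·12917 ≡ 1 (mod 32868), hence d = 12917.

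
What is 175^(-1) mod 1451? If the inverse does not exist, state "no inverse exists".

Extended Euclidean algorithm:
1451 = 8×175 + 51
175 = 3×51 + 22
51 = 2×22 + 7
22 = 3×7 + 1
7 = 7×1 + 0
Since gcd(175, 1451) = 1, back-substitute to write 1 as a combination:
1 = 22 − 3·7
1 = −3·51 + 7·22
1 = 7·175 − 24·51
1 = −24·1451 + 199·175
So 175·199 ≡ 1 (mod 1451).

199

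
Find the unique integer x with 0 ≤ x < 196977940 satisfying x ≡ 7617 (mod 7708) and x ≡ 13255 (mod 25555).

Write x = 7617 + 7708·k. Then 7708·k ≡ 13255 − 7617 ≡ 5638 (mod 25555).
Need 7708⁻¹ mod 25555. Extended Euclid on (25555, 7708):
25555 = 3·7708 + 2431
7708 = 3·2431 + 415
2431 = 5·415 + 356
415 = 1·356 + 59
356 = 6·59 + 2
59 = 29·2 + 1
2 = 2·1 + 0
Back-substitute:
1 = 59 − 29·2
1 = −29·356 + 175·59
1 = 175·415 − 204·356
1 = −204·2431 + 1195·415
1 = 1195·7708 − 3789·2431
1 = −3789·25555 + 12562·7708
7708⁻¹ ≡ 12562 (mod 25555), so k ≡ 12562·5638 ≡ 11651 (mod 25555).
x = 7617 + 7708·11651 = 89813525.

89813525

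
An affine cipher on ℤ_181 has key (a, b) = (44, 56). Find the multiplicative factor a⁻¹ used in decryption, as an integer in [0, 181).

144

Extended Euclidean algorithm:
181 = 4×44 + 5
44 = 8×5 + 4
5 = 1×4 + 1
4 = 4×1 + 0
gcd = 1, so the inverse exists. Back-substitute:
1 = 5 − 4
1 = −44 + 9·5
1 = 9·181 − 37·44
Hence 44⁻¹ ≡ -37 ≡ 144 (mod 181).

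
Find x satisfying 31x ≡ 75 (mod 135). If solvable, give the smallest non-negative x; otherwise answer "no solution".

120

First find gcd(31, 135):
135 = 4×31 + 11
31 = 2×11 + 9
11 = 1×9 + 2
9 = 4×2 + 1
2 = 2×1 + 0
gcd = 1, so a unique solution mod 135 exists.
Back-substitute for the Bézout coefficients:
1 = 9 − 4·2
1 = −4·11 + 5·9
1 = 5·31 − 14·11
1 = −14·135 + 61·31
So 31·(61) ≡ 1 (mod 135), giving 31⁻¹ ≡ 61.
x ≡ 31⁻¹·75 ≡ 61·75 ≡ 120 (mod 135).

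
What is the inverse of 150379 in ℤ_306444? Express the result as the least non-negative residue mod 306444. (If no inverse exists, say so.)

207871

Extended Euclidean algorithm:
306444 = 2·150379 + 5686
150379 = 26·5686 + 2543
5686 = 2·2543 + 600
2543 = 4·600 + 143
600 = 4·143 + 28
143 = 5·28 + 3
28 = 9·3 + 1
3 = 3·1 + 0
gcd = 1, so the inverse exists. Back-substitute:
1 = 28 − 9·3
1 = −9·143 + 46·28
1 = 46·600 − 193·143
1 = −193·2543 + 818·600
1 = 818·5686 − 1829·2543
1 = −1829·150379 + 48372·5686
1 = 48372·306444 − 98573·150379
So 150379·(-98573) ≡ 1 (mod 306444), and -98573 ≡ 207871 (mod 306444).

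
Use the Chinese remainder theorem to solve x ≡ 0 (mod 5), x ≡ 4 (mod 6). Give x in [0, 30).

10

Write x = 0 + 5·k. Then 5·k ≡ 4 − 0 ≡ 4 (mod 6).
Need 5⁻¹ mod 6. Extended Euclid on (6, 5):
6 = 1*5 + 1
5 = 5*1 + 0
Back-substitute:
1 = 6 − 5
5⁻¹ ≡ 5 (mod 6), so k ≡ 5·4 ≡ 2 (mod 6).
x = 0 + 5·2 = 10.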